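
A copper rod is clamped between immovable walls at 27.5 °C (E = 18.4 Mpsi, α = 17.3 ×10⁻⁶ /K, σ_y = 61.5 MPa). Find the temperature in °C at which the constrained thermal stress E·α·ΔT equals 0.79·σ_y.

E = 18.4 Mpsi = 126.9 GPa.
E·α·ΔT = 48.59 MPa ⇒ ΔT = 48.59 / (126.9×10³ × 17.3×10⁻⁶) = 22.14 K.
T = 27.5 + 22.14 = 49.64 °C.

49.6 °C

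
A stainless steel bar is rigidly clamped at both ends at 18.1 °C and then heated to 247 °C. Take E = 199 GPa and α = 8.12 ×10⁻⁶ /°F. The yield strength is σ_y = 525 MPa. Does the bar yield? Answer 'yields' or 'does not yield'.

yields

α = 8.12×10⁻⁶/°F × 9/5 = 14.6×10⁻⁶/K.
ΔT = 228.9 K. Constrained thermal stress σ = E·α·ΔT = 199.0×10³ MPa × 14.6×10⁻⁶ × 228.9 = 666 MPa (compressive).
Compare to σ_y = 525 MPa: σ ≥ σ_y, so it yields.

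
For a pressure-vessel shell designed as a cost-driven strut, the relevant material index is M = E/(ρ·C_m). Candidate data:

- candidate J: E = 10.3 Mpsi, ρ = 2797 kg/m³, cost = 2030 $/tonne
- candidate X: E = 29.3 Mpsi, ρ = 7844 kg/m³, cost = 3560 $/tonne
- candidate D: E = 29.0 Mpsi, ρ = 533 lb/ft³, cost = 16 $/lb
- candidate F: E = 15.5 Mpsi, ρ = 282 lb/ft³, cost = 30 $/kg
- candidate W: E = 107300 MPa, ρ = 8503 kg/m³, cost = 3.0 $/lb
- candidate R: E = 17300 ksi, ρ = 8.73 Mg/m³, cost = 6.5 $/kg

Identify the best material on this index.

Putting every candidate on a common basis:
  candidate J: E = 71.02 GPa, ρ = 2797 kg/m³, cost = 2.030 $/kg
  candidate X: E = 202.0 GPa, ρ = 7844 kg/m³, cost = 3.560 $/kg
  candidate D: E = 199.9 GPa, ρ = 8538 kg/m³, cost = 35.27 $/kg
  candidate F: E = 106.9 GPa, ρ = 4517 kg/m³, cost = 30.00 $/kg
  candidate W: E = 107.3 GPa, ρ = 8503 kg/m³, cost = 6.614 $/kg
  candidate R: E = 119.3 GPa, ρ = 8730 kg/m³, cost = 6.500 $/kg
  candidate J: M = 12.5 MN·m per $
  candidate X: M = 7.23 MN·m per $
  candidate R: M = 2.10 MN·m per $
  candidate W: M = 1.91 MN·m per $
  candidate F: M = 0.789 MN·m per $
  candidate D: M = 0.664 MN·m per $
Candidate J ranks first.

candidate J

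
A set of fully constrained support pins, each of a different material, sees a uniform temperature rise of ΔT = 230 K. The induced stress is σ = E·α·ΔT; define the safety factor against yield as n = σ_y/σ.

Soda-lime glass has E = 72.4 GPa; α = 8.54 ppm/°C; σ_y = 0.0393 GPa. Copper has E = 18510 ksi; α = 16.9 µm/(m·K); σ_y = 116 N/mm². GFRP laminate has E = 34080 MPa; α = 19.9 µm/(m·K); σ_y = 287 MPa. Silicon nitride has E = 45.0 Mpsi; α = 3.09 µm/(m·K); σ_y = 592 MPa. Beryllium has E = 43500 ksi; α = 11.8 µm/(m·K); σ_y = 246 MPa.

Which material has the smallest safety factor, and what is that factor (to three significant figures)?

copper, n = 0.234

Converting E to GPa, α to ×10⁻⁶/K, σ_y to MPa, then σ and n for each:
  soda-lime glass: E = 72.40, α = 8.54, σ_y = 39.30 → σ = 142 MPa, n = 0.276
  copper: E = 127.6, α = 16.9, σ_y = 116.0 → σ = 496 MPa, n = 0.234
  GFRP laminate: E = 34.08, α = 19.9, σ_y = 287.0 → σ = 156 MPa, n = 1.84
  silicon nitride: E = 310.3, α = 3.09, σ_y = 592.0 → σ = 221 MPa, n = 2.68
  beryllium: E = 299.9, α = 11.8, σ_y = 246.0 → σ = 814 MPa, n = 0.302
Smallest n: copper with n = 0.234.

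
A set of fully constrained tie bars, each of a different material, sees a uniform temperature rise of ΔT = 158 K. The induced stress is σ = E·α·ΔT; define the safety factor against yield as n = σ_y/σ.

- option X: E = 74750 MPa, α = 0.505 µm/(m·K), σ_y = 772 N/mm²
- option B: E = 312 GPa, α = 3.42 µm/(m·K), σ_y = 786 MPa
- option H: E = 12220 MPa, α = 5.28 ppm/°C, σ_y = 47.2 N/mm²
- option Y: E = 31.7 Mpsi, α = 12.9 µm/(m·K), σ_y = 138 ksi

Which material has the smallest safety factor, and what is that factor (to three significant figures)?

Converting E to GPa, α to ×10⁻⁶/K, σ_y to MPa, then σ and n for each:
  option X: E = 74.75, α = 0.505, σ_y = 772.0 → σ = 5.96 MPa, n = 129
  option B: E = 312.0, α = 3.42, σ_y = 786.0 → σ = 169 MPa, n = 4.66
  option H: E = 12.22, α = 5.28, σ_y = 47.20 → σ = 10.2 MPa, n = 4.63
  option Y: E = 218.6, α = 12.9, σ_y = 951.5 → σ = 445 MPa, n = 2.14
The minimum is option Y at n = 2.14.

option Y, n = 2.14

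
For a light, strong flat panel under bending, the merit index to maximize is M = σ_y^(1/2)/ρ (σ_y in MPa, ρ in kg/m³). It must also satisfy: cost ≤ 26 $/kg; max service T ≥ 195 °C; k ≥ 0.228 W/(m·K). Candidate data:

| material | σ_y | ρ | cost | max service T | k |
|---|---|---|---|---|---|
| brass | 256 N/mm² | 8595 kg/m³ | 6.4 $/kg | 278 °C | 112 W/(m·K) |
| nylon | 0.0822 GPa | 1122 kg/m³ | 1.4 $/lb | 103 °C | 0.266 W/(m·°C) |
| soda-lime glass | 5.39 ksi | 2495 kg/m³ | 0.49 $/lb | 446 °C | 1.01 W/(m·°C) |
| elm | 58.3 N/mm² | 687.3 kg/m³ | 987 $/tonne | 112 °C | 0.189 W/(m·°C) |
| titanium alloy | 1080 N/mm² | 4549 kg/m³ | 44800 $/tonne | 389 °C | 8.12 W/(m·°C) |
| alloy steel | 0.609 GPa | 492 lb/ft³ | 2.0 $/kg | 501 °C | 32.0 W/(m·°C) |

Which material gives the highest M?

Screen on constraints: cost ≤ 26 $/kg; max service T ≥ 195 °C; k ≥ 0.228 W/(m·K). Survivors: brass, soda-lime glass, alloy steel.
After converting to SI:
  brass: σ_y = 256.0 MPa, ρ = 8595 kg/m³
  soda-lime glass: σ_y = 37.16 MPa, ρ = 2495 kg/m³
  alloy steel: σ_y = 609.0 MPa, ρ = 7881 kg/m³
  alloy steel: M = 3.13×10⁻³
  soda-lime glass: M = 2.44×10⁻³
  brass: M = 1.86×10⁻³
Alloy steel ranks first.

alloy steel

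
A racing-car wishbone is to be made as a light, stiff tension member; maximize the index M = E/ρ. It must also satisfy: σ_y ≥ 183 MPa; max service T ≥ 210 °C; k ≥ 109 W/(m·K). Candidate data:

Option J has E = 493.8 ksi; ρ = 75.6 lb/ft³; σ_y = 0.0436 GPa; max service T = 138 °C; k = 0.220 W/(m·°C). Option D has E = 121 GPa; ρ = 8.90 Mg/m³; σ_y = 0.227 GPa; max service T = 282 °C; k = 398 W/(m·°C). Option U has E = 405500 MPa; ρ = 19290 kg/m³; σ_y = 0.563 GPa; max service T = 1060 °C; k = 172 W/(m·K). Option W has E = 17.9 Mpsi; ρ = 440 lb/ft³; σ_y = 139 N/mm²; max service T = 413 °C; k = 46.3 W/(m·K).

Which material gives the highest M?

Screen on constraints: σ_y ≥ 183 MPa; max service T ≥ 210 °C; k ≥ 109 W/(m·K). Survivors: option D, option U.
Normalizing units and computing the index:
  option D: E = 121.0 GPa, ρ = 8900 kg/m³
  option U: E = 405.5 GPa, ρ = 19290 kg/m³
  option U: M = 21.0 MN·m/kg
  option D: M = 13.6 MN·m/kg
Option U ranks first.

option U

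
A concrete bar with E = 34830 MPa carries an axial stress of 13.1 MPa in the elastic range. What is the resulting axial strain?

E = 34830 MPa = 34.83 GPa = 34830 MPa.
ε = σ/E = 13.1 / 34830 = 3.76×10⁻⁴.

3.76×10⁻⁴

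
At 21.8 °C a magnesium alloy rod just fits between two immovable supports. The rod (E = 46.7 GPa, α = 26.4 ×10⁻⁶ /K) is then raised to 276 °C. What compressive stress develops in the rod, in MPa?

ΔT = 254.2 K. Constrained thermal stress σ = E·α·ΔT = 46.70×10³ MPa × 26.4×10⁻⁶ × 254.2 = 313 MPa (compressive).

313 MPa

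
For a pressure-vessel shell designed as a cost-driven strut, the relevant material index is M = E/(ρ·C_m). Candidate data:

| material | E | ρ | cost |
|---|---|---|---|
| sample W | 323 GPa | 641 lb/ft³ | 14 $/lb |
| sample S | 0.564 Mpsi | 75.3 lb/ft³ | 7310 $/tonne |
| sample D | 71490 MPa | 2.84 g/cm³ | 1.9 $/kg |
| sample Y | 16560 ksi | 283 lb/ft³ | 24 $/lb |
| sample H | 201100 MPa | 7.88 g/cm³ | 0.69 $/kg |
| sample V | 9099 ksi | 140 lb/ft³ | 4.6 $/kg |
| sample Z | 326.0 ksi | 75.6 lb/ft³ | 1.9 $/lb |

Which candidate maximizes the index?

sample H

Putting every candidate on a common basis:
  sample W: E = 323.0 GPa, ρ = 10270 kg/m³, cost = 30.86 $/kg
  sample S: E = 3.889 GPa, ρ = 1206 kg/m³, cost = 7.310 $/kg
  sample D: E = 71.49 GPa, ρ = 2840 kg/m³, cost = 1.900 $/kg
  sample Y: E = 114.2 GPa, ρ = 4533 kg/m³, cost = 52.91 $/kg
  sample H: E = 201.1 GPa, ρ = 7880 kg/m³, cost = 0.6900 $/kg
  sample V: E = 62.74 GPa, ρ = 2243 kg/m³, cost = 4.600 $/kg
  sample Z: E = 2.248 GPa, ρ = 1211 kg/m³, cost = 4.189 $/kg
  sample H: M = 37.0 MN·m per $
  sample D: M = 13.2 MN·m per $
  sample V: M = 6.08 MN·m per $
  sample W: M = 1.02 MN·m per $
  sample Y: M = 0.476 MN·m per $
  sample Z: M = 0.443 MN·m per $
  sample S: M = 0.441 MN·m per $
Sample H ranks first.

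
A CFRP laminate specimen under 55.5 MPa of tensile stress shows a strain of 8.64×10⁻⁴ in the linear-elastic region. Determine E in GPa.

E = σ/ε = 55.5 MPa / 8.64×10⁻⁴ = 64240 MPa = 64.2 GPa.

64.2 GPa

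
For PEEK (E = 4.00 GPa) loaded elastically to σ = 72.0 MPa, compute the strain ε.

ε = σ/E = 72.0 / 4000 = 0.0180.

0.0180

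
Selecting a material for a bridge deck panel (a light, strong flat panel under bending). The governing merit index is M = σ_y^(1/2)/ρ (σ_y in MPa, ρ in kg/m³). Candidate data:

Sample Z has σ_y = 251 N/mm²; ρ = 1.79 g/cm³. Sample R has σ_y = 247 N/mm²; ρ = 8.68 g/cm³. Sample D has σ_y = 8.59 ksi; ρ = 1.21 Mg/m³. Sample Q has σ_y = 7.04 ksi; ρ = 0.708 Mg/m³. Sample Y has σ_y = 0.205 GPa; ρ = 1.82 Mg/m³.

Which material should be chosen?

After converting to SI:
  sample Z: σ_y = 251.0 MPa, ρ = 1790 kg/m³
  sample R: σ_y = 247.0 MPa, ρ = 8680 kg/m³
  sample D: σ_y = 59.23 MPa, ρ = 1210 kg/m³
  sample Q: σ_y = 48.54 MPa, ρ = 708.0 kg/m³
  sample Y: σ_y = 205.0 MPa, ρ = 1820 kg/m³
  sample Q: M = 9.84×10⁻³
  sample Z: M = 8.85×10⁻³
  sample Y: M = 7.87×10⁻³
  sample D: M = 6.36×10⁻³
  sample R: M = 1.81×10⁻³
Sample Q ranks first.

sample Q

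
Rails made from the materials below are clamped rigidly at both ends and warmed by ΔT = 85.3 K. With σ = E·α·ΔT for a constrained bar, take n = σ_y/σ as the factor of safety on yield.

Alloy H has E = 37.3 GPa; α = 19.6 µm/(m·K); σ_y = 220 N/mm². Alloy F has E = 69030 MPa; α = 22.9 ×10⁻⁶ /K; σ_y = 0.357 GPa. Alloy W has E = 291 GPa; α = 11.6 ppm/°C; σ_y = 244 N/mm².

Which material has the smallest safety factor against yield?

alloy W

In consistent units (E in GPa, α in ×10⁻⁶/K, σ_y in MPa):
  alloy H: E = 37.30, α = 19.6, σ_y = 220.0 → σ = 62.4 MPa, n = 3.53
  alloy F: E = 69.03, α = 22.9, σ_y = 357.0 → σ = 135 MPa, n = 2.65
  alloy W: E = 291.0, α = 11.6, σ_y = 244.0 → σ = 288 MPa, n = 0.847
Smallest n: alloy W with n = 0.847.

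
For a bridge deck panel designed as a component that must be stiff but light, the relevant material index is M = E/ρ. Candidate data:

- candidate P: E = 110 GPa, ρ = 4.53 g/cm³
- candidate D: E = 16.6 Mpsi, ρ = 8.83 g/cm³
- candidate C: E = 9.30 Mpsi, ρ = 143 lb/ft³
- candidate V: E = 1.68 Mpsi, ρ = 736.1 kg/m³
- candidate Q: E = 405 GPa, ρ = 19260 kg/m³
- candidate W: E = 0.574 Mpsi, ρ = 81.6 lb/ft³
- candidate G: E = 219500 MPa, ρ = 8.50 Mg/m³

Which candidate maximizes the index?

candidate C

Putting every candidate on a common basis:
  candidate P: E = 110.0 GPa, ρ = 4530 kg/m³
  candidate D: E = 114.5 GPa, ρ = 8830 kg/m³
  candidate C: E = 64.12 GPa, ρ = 2291 kg/m³
  candidate V: E = 11.58 GPa, ρ = 736.1 kg/m³
  candidate Q: E = 405.0 GPa, ρ = 19260 kg/m³
  candidate W: E = 3.958 GPa, ρ = 1307 kg/m³
  candidate G: E = 219.5 GPa, ρ = 8500 kg/m³
  candidate C: M = 28.0 MN·m/kg
  candidate G: M = 25.8 MN·m/kg
  candidate P: M = 24.3 MN·m/kg
  candidate Q: M = 21.0 MN·m/kg
  candidate V: M = 15.7 MN·m/kg
  candidate D: M = 13.0 MN·m/kg
  candidate W: M = 3.03 MN·m/kg
Highest index: candidate C.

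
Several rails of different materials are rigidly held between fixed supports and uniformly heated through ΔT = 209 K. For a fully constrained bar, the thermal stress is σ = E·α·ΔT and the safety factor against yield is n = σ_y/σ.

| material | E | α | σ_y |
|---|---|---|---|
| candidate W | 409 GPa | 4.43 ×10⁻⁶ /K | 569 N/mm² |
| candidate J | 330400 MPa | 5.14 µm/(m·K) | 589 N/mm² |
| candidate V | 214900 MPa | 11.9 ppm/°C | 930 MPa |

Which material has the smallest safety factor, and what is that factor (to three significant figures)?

Converting E to GPa, α to ×10⁻⁶/K, σ_y to MPa, then σ and n for each:
  candidate W: E = 409.0, α = 4.43, σ_y = 569.0 → σ = 379 MPa, n = 1.50
  candidate J: E = 330.4, α = 5.14, σ_y = 589.0 → σ = 355 MPa, n = 1.66
  candidate V: E = 214.9, α = 11.9, σ_y = 930.0 → σ = 534 MPa, n = 1.74
Candidate W has the lowest safety factor, n = 1.50.

candidate W, n = 1.50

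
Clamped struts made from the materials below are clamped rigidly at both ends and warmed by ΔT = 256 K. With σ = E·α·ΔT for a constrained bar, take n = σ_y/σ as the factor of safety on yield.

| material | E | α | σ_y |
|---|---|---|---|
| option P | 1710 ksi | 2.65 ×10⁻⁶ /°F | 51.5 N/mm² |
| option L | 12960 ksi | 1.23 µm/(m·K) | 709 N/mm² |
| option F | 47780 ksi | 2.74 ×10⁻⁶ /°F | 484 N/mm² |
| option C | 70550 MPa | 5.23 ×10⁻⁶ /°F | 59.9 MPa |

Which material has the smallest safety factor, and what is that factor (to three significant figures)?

option C, n = 0.352

Converting E to GPa, α to ×10⁻⁶/K, σ_y to MPa, then σ and n for each:
  option P: E = 11.79, α = 4.77, σ_y = 51.50 → σ = 14.4 MPa, n = 3.58
  option L: E = 89.36, α = 1.23, σ_y = 709.0 → σ = 28.1 MPa, n = 25.2
  option F: E = 329.4, α = 4.93, σ_y = 484.0 → σ = 416 MPa, n = 1.16
  option C: E = 70.55, α = 9.41, σ_y = 59.90 → σ = 170 MPa, n = 0.352
The minimum is option C at n = 0.352.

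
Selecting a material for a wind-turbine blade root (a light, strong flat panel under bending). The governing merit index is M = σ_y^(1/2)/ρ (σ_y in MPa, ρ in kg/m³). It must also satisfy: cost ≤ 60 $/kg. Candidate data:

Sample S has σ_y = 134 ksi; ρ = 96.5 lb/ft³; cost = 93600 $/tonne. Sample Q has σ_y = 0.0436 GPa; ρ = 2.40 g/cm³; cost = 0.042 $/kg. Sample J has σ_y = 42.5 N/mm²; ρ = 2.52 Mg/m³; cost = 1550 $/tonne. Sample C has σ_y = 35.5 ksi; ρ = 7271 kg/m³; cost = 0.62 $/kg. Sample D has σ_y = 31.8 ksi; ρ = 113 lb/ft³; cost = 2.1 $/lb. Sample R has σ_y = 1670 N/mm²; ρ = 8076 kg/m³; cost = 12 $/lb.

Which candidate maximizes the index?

Screen on constraints: cost ≤ 60 $/kg. Survivors: sample Q, sample J, sample C, sample D, sample R.
In SI units:
  sample Q: σ_y = 43.60 MPa, ρ = 2400 kg/m³
  sample J: σ_y = 42.50 MPa, ρ = 2520 kg/m³
  sample C: σ_y = 244.8 MPa, ρ = 7271 kg/m³
  sample D: σ_y = 219.3 MPa, ρ = 1810 kg/m³
  sample R: σ_y = 1670 MPa, ρ = 8076 kg/m³
  sample D: M = 8.18×10⁻³
  sample R: M = 5.06×10⁻³
  sample Q: M = 2.75×10⁻³
  sample J: M = 2.59×10⁻³
  sample C: M = 2.15×10⁻³
Sample D has the largest M.

sample D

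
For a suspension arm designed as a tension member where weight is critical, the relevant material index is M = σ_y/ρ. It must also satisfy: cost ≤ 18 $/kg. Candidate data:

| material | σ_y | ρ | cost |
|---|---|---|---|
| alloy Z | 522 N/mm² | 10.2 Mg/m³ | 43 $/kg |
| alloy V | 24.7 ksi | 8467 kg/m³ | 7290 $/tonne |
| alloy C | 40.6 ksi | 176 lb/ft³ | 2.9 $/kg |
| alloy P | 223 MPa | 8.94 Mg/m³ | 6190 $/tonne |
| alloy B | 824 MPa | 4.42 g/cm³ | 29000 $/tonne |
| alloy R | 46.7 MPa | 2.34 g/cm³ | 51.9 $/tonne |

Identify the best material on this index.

Screen on constraints: cost ≤ 18 $/kg. Survivors: alloy V, alloy C, alloy P, alloy R.
Putting every candidate on a common basis:
  alloy V: σ_y = 170.3 MPa, ρ = 8467 kg/m³
  alloy C: σ_y = 279.9 MPa, ρ = 2819 kg/m³
  alloy P: σ_y = 223.0 MPa, ρ = 8940 kg/m³
  alloy R: σ_y = 46.70 MPa, ρ = 2340 kg/m³
  alloy C: M = 99.3 kN·m/kg
  alloy P: M = 24.9 kN·m/kg
  alloy V: M = 20.1 kN·m/kg
  alloy R: M = 20.0 kN·m/kg
Alloy C ranks first.

alloy C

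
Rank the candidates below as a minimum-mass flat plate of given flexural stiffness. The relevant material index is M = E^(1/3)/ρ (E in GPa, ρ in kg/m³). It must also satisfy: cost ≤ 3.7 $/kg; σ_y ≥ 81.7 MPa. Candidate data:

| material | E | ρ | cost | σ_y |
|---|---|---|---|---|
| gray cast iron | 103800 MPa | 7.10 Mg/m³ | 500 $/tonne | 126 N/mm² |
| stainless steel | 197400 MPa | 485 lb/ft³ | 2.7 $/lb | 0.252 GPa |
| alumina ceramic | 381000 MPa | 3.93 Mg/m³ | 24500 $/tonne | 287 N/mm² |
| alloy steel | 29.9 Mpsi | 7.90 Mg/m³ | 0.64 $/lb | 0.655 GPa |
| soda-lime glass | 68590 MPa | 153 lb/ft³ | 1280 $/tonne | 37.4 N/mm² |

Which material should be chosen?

Screen on constraints: cost ≤ 3.7 $/kg; σ_y ≥ 81.7 MPa. Survivors: gray cast iron, alloy steel.
Convert each candidate to consistent units, then evaluate M:
  gray cast iron: E = 103.8 GPa, ρ = 7100 kg/m³
  alloy steel: E = 206.2 GPa, ρ = 7900 kg/m³
  alloy steel: M = 0.748×10⁻³
  gray cast iron: M = 0.662×10⁻³
The maximum is for alloy steel.

alloy steel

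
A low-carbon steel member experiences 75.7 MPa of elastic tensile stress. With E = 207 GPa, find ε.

ε = σ/E = 75.7 / 207000 = 3.66×10⁻⁴.

3.66×10⁻⁴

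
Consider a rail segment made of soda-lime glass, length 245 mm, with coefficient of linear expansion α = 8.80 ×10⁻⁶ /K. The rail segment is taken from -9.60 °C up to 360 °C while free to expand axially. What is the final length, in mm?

ΔT = 360 − (-9.60) = 369.6 K.
ΔL = α·L₀·ΔT = 8.80×10⁻⁶ × 245 mm × 369.6 K = 0.797 mm.
L = L₀ + ΔL = 245 + 0.797 = 245.80 mm.

245.80 mm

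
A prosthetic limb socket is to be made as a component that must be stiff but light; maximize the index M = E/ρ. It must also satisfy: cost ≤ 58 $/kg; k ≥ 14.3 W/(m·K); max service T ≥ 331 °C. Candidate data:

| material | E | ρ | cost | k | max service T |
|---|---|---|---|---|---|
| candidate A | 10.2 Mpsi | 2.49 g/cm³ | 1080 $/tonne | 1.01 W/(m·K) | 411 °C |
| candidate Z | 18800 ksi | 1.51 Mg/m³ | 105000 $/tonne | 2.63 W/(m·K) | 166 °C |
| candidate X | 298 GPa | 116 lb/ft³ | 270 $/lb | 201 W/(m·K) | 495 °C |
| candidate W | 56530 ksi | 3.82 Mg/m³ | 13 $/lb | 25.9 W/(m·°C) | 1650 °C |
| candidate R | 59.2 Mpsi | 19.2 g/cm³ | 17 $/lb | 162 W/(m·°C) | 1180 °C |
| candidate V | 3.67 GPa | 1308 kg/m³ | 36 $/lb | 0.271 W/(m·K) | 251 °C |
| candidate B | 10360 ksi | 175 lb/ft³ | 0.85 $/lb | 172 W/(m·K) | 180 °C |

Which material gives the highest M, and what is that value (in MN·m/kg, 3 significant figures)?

Screen on constraints: cost ≤ 58 $/kg; k ≥ 14.3 W/(m·K); max service T ≥ 331 °C. Survivors: candidate W, candidate R.
Convert each candidate to consistent units, then evaluate M:
  candidate W: E = 389.8 GPa, ρ = 3820 kg/m³
  candidate R: E = 408.2 GPa, ρ = 19200 kg/m³
  candidate W: M = 102 MN·m/kg
  candidate R: M = 21.3 MN·m/kg
The maximum is for candidate W.

candidate W, M = 102 MN·m/kg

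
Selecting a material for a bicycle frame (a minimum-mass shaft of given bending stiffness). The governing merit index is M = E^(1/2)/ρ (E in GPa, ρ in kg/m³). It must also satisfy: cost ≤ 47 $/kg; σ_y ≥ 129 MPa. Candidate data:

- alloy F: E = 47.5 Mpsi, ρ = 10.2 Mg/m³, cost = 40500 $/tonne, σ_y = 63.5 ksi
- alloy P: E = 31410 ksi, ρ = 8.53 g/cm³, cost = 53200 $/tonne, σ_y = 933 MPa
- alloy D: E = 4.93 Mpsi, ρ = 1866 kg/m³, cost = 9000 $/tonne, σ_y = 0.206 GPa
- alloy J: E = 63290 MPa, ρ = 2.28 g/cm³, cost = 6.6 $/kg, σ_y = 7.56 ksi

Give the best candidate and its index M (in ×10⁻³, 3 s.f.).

alloy D, M = 3.12×10⁻³

Screen on constraints: cost ≤ 47 $/kg; σ_y ≥ 129 MPa. Survivors: alloy F, alloy D.
Normalizing units and computing the index:
  alloy F: E = 327.5 GPa, ρ = 10200 kg/m³
  alloy D: E = 33.99 GPa, ρ = 1866 kg/m³
  alloy D: M = 3.12×10⁻³
  alloy F: M = 1.77×10⁻³
Alloy D has the largest M.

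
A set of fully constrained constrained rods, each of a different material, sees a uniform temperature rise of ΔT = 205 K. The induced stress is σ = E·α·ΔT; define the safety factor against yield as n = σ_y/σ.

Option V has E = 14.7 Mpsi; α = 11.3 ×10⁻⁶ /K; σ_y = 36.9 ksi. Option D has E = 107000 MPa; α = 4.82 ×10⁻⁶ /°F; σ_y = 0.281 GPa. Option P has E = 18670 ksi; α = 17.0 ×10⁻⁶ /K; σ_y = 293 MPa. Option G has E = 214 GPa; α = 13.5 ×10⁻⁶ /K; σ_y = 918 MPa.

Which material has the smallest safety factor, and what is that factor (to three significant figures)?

option P, n = 0.653

Per material, after unit conversion:
  option V: E = 101.4, α = 11.3, σ_y = 254.4 → σ = 235 MPa, n = 1.08
  option D: E = 107.0, α = 8.68, σ_y = 281.0 → σ = 190 MPa, n = 1.48
  option P: E = 128.7, α = 17.0, σ_y = 293.0 → σ = 449 MPa, n = 0.653
  option G: E = 214.0, α = 13.5, σ_y = 918.0 → σ = 592 MPa, n = 1.55
Smallest n: option P with n = 0.653.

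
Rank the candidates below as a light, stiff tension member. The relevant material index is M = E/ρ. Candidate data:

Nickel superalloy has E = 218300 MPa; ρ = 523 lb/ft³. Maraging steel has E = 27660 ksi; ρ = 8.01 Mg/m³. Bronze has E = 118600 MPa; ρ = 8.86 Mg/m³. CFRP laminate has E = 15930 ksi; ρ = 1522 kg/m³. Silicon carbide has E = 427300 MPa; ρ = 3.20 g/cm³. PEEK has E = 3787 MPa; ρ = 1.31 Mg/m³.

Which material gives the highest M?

silicon carbide

Normalizing units and computing the index:
  nickel superalloy: E = 218.3 GPa, ρ = 8378 kg/m³
  maraging steel: E = 190.7 GPa, ρ = 8010 kg/m³
  bronze: E = 118.6 GPa, ρ = 8860 kg/m³
  CFRP laminate: E = 109.8 GPa, ρ = 1522 kg/m³
  silicon carbide: E = 427.3 GPa, ρ = 3200 kg/m³
  PEEK: E = 3.787 GPa, ρ = 1310 kg/m³
  silicon carbide: M = 134 MN·m/kg
  CFRP laminate: M = 72.2 MN·m/kg
  nickel superalloy: M = 26.1 MN·m/kg
  maraging steel: M = 23.8 MN·m/kg
  bronze: M = 13.4 MN·m/kg
  PEEK: M = 2.89 MN·m/kg
Highest index: silicon carbide.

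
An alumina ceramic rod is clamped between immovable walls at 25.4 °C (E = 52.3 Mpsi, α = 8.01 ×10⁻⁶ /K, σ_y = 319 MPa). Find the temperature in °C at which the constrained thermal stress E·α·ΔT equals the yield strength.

136 °C

E = 52.3 Mpsi = 360.6 GPa.
E·α·ΔT = 319.0 MPa ⇒ ΔT = 319.0 / (360.6×10³ × 8.01×10⁻⁶) = 110.4 K.
T = 25.4 + 110.4 = 135.8 °C.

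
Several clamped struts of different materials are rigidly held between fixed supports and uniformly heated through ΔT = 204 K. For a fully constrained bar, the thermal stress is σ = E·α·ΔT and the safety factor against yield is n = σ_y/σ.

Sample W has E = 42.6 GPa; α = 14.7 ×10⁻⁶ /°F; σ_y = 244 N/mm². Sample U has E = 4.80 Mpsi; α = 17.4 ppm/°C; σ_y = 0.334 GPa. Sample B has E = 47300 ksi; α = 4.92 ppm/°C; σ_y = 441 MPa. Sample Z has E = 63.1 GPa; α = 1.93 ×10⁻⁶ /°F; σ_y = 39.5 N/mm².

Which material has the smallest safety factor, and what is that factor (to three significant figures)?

Converting E to GPa, α to ×10⁻⁶/K, σ_y to MPa, then σ and n for each:
  sample W: E = 42.60, α = 26.5, σ_y = 244.0 → σ = 230 MPa, n = 1.06
  sample U: E = 33.09, α = 17.4, σ_y = 334.0 → σ = 117 MPa, n = 2.84
  sample B: E = 326.1, α = 4.92, σ_y = 441.0 → σ = 327 MPa, n = 1.35
  sample Z: E = 63.10, α = 3.47, σ_y = 39.50 → σ = 44.7 MPa, n = 0.883
Smallest n: sample Z with n = 0.883.

sample Z, n = 0.883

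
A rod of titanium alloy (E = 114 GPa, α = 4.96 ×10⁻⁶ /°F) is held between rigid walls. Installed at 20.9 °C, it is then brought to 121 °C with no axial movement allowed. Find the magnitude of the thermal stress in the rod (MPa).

α = 4.96×10⁻⁶/°F × 9/5 = 8.93×10⁻⁶/K.
ΔT = 100.1 K. Constrained thermal stress σ = E·α·ΔT = 114.0×10³ MPa × 8.93×10⁻⁶ × 100.1 = 102 MPa (compressive).

102 MPa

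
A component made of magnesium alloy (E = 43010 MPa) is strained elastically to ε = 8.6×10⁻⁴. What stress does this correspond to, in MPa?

37.0 MPa

E = 43010 MPa = 43.01 GPa.
σ = E·ε = 43010 MPa × 8.6×10⁻⁴ = 37.0 MPa.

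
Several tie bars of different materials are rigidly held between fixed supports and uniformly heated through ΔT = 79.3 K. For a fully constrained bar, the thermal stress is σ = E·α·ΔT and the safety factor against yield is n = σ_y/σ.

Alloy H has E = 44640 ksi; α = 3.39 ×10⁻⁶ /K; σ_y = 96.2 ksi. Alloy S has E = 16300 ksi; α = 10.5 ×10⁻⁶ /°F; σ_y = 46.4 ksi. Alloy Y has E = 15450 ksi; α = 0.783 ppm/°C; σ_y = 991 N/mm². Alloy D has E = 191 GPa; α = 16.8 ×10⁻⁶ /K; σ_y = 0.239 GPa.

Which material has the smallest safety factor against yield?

Converting E to GPa, α to ×10⁻⁶/K, σ_y to MPa, then σ and n for each:
  alloy H: E = 307.8, α = 3.39, σ_y = 663.3 → σ = 82.7 MPa, n = 8.02
  alloy S: E = 112.4, α = 18.9, σ_y = 319.9 → σ = 168 MPa, n = 1.90
  alloy Y: E = 106.5, α = 0.783, σ_y = 991.0 → σ = 6.61 MPa, n = 150
  alloy D: E = 191.0, α = 16.8, σ_y = 239.0 → σ = 254 MPa, n = 0.939
Smallest n: alloy D with n = 0.939.

alloy D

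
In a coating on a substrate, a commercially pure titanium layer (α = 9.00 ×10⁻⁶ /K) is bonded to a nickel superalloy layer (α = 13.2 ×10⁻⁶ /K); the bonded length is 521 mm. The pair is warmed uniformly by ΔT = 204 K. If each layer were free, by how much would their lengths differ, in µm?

Δα = |9.00 − 13.2|×10⁻⁶/K = 4.20×10⁻⁶/K.
ΔL_mismatch = Δα·L·ΔT = 4.20×10⁻⁶ × 521.0 mm × 204.0 K = 446 µm.

446 µm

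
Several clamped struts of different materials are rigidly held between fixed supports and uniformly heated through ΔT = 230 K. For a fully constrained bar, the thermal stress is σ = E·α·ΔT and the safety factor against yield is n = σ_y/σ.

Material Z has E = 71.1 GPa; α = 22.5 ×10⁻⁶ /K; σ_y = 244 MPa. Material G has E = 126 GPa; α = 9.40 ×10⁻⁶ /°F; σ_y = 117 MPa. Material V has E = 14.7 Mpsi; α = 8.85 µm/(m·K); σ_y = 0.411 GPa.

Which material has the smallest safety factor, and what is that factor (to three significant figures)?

With everything in SI (GPa, ×10⁻⁶/K, MPa):
  material Z: E = 71.10, α = 22.5, σ_y = 244.0 → σ = 368 MPa, n = 0.663
  material G: E = 126.0, α = 16.9, σ_y = 117.0 → σ = 490 MPa, n = 0.239
  material V: E = 101.4, α = 8.85, σ_y = 411.0 → σ = 206 MPa, n = 1.99
Smallest n: material G with n = 0.239.

material G, n = 0.239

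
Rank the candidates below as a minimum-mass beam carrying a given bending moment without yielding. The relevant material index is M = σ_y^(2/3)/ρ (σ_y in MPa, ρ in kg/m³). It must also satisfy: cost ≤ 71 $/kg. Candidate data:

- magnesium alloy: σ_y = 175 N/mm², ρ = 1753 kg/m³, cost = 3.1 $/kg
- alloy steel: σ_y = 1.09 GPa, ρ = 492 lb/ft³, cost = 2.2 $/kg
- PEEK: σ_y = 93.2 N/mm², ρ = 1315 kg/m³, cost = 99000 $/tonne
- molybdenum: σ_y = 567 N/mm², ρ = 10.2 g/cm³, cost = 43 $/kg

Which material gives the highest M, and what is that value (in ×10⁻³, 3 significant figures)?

Screen on constraints: cost ≤ 71 $/kg. Survivors: magnesium alloy, alloy steel, molybdenum.
Normalizing units and computing the index:
  magnesium alloy: σ_y = 175.0 MPa, ρ = 1753 kg/m³
  alloy steel: σ_y = 1090 MPa, ρ = 7881 kg/m³
  molybdenum: σ_y = 567.0 MPa, ρ = 10200 kg/m³
  magnesium alloy: M = 17.8×10⁻³
  alloy steel: M = 13.4×10⁻³
  molybdenum: M = 6.72×10⁻³
Magnesium alloy has the largest M.

magnesium alloy, M = 17.8×10⁻³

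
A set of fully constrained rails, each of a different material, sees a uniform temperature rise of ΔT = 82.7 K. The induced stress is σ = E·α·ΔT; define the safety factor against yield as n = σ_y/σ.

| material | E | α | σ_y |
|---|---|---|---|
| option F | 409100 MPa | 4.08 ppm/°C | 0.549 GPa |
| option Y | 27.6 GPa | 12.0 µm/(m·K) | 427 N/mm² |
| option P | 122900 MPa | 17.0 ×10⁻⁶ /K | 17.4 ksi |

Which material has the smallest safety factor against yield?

With everything in SI (GPa, ×10⁻⁶/K, MPa):
  option F: E = 409.1, α = 4.08, σ_y = 549.0 → σ = 138 MPa, n = 3.98
  option Y: E = 27.60, α = 12.0, σ_y = 427.0 → σ = 27.4 MPa, n = 15.6
  option P: E = 122.9, α = 17.0, σ_y = 120.0 → σ = 173 MPa, n = 0.694
The minimum is option P at n = 0.694.

option P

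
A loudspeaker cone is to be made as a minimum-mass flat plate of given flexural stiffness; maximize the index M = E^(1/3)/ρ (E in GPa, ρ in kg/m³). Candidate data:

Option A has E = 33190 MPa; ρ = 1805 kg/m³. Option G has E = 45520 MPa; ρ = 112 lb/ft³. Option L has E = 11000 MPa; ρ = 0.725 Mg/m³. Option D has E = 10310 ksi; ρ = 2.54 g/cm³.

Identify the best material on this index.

option L

Putting every candidate on a common basis:
  option A: E = 33.19 GPa, ρ = 1805 kg/m³
  option G: E = 45.52 GPa, ρ = 1794 kg/m³
  option L: E = 11.00 GPa, ρ = 725.0 kg/m³
  option D: E = 71.08 GPa, ρ = 2540 kg/m³
  option L: M = 3.07×10⁻³
  option G: M = 1.99×10⁻³
  option A: M = 1.78×10⁻³
  option D: M = 1.63×10⁻³
Option L ranks first.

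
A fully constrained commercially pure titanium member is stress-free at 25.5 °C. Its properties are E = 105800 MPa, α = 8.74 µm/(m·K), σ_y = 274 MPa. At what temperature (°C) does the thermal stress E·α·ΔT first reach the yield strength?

E = 105800 MPa = 105.8 GPa.
E·α·ΔT = 274.0 MPa ⇒ ΔT = 274.0 / (105.8×10³ × 8.74×10⁻⁶) = 296.3 K.
T = 25.5 + 296.3 = 321.8 °C.

322 °C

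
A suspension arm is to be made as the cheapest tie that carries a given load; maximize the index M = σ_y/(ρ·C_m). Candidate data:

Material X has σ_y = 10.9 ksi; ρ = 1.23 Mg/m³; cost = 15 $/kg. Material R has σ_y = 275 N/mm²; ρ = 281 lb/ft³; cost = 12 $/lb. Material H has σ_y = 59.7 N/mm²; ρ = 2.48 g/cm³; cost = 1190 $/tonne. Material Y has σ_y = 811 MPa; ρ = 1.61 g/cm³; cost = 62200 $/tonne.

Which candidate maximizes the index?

In SI units:
  material X: σ_y = 75.15 MPa, ρ = 1230 kg/m³, cost = 15.00 $/kg
  material R: σ_y = 275.0 MPa, ρ = 4501 kg/m³, cost = 26.46 $/kg
  material H: σ_y = 59.70 MPa, ρ = 2480 kg/m³, cost = 1.190 $/kg
  material Y: σ_y = 811.0 MPa, ρ = 1610 kg/m³, cost = 62.20 $/kg
  material H: M = 20.2 kN·m per $
  material Y: M = 8.10 kN·m per $
  material X: M = 4.07 kN·m per $
  material R: M = 2.31 kN·m per $
Material H has the largest M.

material H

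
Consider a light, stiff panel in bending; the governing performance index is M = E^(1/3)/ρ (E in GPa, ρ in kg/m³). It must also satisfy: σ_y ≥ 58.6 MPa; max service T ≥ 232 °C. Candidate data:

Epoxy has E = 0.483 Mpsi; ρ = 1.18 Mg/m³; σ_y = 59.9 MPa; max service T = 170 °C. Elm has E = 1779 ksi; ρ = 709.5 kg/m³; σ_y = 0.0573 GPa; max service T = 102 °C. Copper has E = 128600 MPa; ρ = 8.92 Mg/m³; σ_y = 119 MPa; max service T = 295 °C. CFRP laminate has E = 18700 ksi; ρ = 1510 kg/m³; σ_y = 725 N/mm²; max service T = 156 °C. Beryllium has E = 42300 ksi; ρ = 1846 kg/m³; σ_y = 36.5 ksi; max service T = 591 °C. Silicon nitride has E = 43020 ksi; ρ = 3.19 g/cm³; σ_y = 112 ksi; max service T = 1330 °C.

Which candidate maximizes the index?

Screen on constraints: σ_y ≥ 58.6 MPa; max service T ≥ 232 °C. Survivors: copper, beryllium, silicon nitride.
Convert each candidate to consistent units, then evaluate M:
  copper: E = 128.6 GPa, ρ = 8920 kg/m³
  beryllium: E = 291.6 GPa, ρ = 1846 kg/m³
  silicon nitride: E = 296.6 GPa, ρ = 3190 kg/m³
  beryllium: M = 3.59×10⁻³
  silicon nitride: M = 2.09×10⁻³
  copper: M = 0.566×10⁻³
Beryllium has the largest M.

beryllium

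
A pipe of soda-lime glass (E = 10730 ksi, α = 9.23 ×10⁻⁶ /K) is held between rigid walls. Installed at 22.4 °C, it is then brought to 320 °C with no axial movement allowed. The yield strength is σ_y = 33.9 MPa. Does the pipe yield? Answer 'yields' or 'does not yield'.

E = 10730 ksi = 73.98 GPa.
ΔT = 297.6 K. Constrained thermal stress σ = E·α·ΔT = 73.98×10³ MPa × 9.23×10⁻⁶ × 297.6 = 203 MPa (compressive).
Compare to σ_y = 33.9 MPa: σ ≥ σ_y, so it yields.

yields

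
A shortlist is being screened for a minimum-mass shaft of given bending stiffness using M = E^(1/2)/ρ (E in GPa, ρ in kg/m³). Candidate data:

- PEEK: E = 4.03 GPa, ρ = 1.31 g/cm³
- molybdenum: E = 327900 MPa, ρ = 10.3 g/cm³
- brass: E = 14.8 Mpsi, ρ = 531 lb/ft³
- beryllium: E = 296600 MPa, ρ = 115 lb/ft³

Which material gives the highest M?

Normalizing units and computing the index:
  PEEK: E = 4.030 GPa, ρ = 1310 kg/m³
  molybdenum: E = 327.9 GPa, ρ = 10300 kg/m³
  brass: E = 102.0 GPa, ρ = 8506 kg/m³
  beryllium: E = 296.6 GPa, ρ = 1842 kg/m³
  beryllium: M = 9.35×10⁻³
  molybdenum: M = 1.76×10⁻³
  PEEK: M = 1.53×10⁻³
  brass: M = 1.19×10⁻³
Beryllium ranks first.

beryllium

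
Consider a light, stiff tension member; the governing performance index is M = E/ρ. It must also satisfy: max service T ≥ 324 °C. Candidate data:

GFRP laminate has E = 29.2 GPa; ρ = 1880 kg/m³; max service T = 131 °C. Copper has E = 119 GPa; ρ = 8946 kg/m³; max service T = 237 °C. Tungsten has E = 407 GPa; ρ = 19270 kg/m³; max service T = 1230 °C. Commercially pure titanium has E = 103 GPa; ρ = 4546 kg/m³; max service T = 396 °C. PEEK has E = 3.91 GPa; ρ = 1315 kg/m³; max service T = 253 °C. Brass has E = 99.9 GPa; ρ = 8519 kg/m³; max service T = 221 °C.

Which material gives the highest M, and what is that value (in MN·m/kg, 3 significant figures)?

Screen on constraints: max service T ≥ 324 °C. Survivors: tungsten, commercially pure titanium.
Evaluate M for each candidate:
  commercially pure titanium: M = 22.7 MN·m/kg
  tungsten: M = 21.1 MN·m/kg
The maximum is for commercially pure titanium.

commercially pure titanium, M = 22.7 MN·m/kg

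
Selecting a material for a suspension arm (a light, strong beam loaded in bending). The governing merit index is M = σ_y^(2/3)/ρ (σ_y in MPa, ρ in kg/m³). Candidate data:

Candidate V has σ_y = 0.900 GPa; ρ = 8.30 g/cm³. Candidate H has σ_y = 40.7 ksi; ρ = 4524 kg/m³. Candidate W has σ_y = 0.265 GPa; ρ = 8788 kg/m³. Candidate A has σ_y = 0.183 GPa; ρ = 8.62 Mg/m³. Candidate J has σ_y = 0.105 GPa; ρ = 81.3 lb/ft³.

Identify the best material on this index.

Normalizing units and computing the index:
  candidate V: σ_y = 900.0 MPa, ρ = 8300 kg/m³
  candidate H: σ_y = 280.6 MPa, ρ = 4524 kg/m³
  candidate W: σ_y = 265.0 MPa, ρ = 8788 kg/m³
  candidate A: σ_y = 183.0 MPa, ρ = 8620 kg/m³
  candidate J: σ_y = 105.0 MPa, ρ = 1302 kg/m³
  candidate J: M = 17.1×10⁻³
  candidate V: M = 11.2×10⁻³
  candidate H: M = 9.47×10⁻³
  candidate W: M = 4.69×10⁻³
  candidate A: M = 3.74×10⁻³
Candidate J ranks first.

candidate J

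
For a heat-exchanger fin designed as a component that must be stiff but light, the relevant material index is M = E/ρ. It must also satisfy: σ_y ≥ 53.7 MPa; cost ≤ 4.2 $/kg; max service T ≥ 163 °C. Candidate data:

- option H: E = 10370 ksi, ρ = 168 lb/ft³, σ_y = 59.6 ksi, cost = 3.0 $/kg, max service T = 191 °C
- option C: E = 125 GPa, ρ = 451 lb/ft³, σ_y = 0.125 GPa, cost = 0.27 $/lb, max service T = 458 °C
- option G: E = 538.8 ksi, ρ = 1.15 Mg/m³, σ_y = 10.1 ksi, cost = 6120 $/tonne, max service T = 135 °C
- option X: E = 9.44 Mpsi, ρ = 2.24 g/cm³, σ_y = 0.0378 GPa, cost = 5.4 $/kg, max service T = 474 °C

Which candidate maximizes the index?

option H

Screen on constraints: σ_y ≥ 53.7 MPa; cost ≤ 4.2 $/kg; max service T ≥ 163 °C. Survivors: option H, option C.
In SI units:
  option H: E = 71.50 GPa, ρ = 2691 kg/m³
  option C: E = 125.0 GPa, ρ = 7224 kg/m³
  option H: M = 26.6 MN·m/kg
  option C: M = 17.3 MN·m/kg
The maximum is for option H.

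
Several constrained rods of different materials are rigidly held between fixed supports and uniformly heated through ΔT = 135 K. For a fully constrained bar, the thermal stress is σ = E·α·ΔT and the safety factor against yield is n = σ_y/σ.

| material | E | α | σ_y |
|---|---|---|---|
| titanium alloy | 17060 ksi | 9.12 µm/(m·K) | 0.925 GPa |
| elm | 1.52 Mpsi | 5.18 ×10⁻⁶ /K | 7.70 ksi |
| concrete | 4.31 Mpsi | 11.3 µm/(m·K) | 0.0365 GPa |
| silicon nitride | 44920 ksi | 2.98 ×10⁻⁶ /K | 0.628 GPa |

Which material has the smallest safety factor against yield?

In consistent units (E in GPa, α in ×10⁻⁶/K, σ_y in MPa):
  titanium alloy: E = 117.6, α = 9.12, σ_y = 925.0 → σ = 145 MPa, n = 6.39
  elm: E = 10.48, α = 5.18, σ_y = 53.09 → σ = 7.33 MPa, n = 7.24
  concrete: E = 29.72, α = 11.3, σ_y = 36.50 → σ = 45.3 MPa, n = 0.805
  silicon nitride: E = 309.7, α = 2.98, σ_y = 628.0 → σ = 125 MPa, n = 5.04
Concrete has the lowest safety factor, n = 0.805.

concrete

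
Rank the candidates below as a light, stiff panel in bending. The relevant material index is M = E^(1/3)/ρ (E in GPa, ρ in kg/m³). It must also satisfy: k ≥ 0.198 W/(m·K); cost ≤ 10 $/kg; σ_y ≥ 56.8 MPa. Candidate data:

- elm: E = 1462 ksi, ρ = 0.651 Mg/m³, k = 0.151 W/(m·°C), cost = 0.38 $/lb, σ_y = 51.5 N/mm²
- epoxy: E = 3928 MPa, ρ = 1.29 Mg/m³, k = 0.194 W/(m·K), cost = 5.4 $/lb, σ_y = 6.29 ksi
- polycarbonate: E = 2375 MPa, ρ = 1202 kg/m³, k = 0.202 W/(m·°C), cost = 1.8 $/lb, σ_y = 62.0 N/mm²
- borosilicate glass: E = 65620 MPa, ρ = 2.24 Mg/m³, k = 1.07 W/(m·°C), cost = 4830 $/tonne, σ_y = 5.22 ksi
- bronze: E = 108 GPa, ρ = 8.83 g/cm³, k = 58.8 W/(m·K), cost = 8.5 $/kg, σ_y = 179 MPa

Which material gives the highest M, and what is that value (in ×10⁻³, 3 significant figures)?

Screen on constraints: k ≥ 0.198 W/(m·K); cost ≤ 10 $/kg; σ_y ≥ 56.8 MPa. Survivors: polycarbonate, bronze.
After converting to SI:
  polycarbonate: E = 2.375 GPa, ρ = 1202 kg/m³
  bronze: E = 108.0 GPa, ρ = 8830 kg/m³
  polycarbonate: M = 1.11×10⁻³
  bronze: M = 0.539×10⁻³
Highest index: polycarbonate.

polycarbonate, M = 1.11×10⁻³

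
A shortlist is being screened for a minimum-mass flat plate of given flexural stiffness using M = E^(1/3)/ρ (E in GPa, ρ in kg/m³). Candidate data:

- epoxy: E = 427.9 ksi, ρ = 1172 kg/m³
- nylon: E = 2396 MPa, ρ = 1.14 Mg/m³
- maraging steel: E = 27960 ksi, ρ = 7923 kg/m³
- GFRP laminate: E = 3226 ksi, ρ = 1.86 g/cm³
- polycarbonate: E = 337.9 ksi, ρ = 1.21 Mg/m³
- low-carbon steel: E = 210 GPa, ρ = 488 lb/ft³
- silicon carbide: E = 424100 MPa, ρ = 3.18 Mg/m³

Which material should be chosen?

silicon carbide

After converting to SI:
  epoxy: E = 2.950 GPa, ρ = 1172 kg/m³
  nylon: E = 2.396 GPa, ρ = 1140 kg/m³
  maraging steel: E = 192.8 GPa, ρ = 7923 kg/m³
  GFRP laminate: E = 22.24 GPa, ρ = 1860 kg/m³
  polycarbonate: E = 2.330 GPa, ρ = 1210 kg/m³
  low-carbon steel: E = 210.0 GPa, ρ = 7817 kg/m³
  silicon carbide: E = 424.1 GPa, ρ = 3180 kg/m³
  silicon carbide: M = 2.36×10⁻³
  GFRP laminate: M = 1.51×10⁻³
  epoxy: M = 1.22×10⁻³
  nylon: M = 1.17×10⁻³
  polycarbonate: M = 1.10×10⁻³
  low-carbon steel: M = 0.760×10⁻³
  maraging steel: M = 0.729×10⁻³
Silicon carbide has the largest M.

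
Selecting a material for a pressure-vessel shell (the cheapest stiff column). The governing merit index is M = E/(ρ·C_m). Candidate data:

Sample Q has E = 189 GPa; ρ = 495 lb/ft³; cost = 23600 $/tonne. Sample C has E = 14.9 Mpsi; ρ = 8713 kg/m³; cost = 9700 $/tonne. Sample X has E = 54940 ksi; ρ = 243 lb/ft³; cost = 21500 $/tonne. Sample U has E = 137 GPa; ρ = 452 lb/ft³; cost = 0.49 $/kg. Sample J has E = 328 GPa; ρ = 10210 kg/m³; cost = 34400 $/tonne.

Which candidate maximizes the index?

In SI units:
  sample Q: E = 189.0 GPa, ρ = 7929 kg/m³, cost = 23.60 $/kg
  sample C: E = 102.7 GPa, ρ = 8713 kg/m³, cost = 9.700 $/kg
  sample X: E = 378.8 GPa, ρ = 3892 kg/m³, cost = 21.50 $/kg
  sample U: E = 137.0 GPa, ρ = 7240 kg/m³, cost = 0.4900 $/kg
  sample J: E = 328.0 GPa, ρ = 10210 kg/m³, cost = 34.40 $/kg
  sample U: M = 38.6 MN·m per $
  sample X: M = 4.53 MN·m per $
  sample C: M = 1.22 MN·m per $
  sample Q: M = 1.01 MN·m per $
  sample J: M = 0.934 MN·m per $
Highest index: sample U.

sample U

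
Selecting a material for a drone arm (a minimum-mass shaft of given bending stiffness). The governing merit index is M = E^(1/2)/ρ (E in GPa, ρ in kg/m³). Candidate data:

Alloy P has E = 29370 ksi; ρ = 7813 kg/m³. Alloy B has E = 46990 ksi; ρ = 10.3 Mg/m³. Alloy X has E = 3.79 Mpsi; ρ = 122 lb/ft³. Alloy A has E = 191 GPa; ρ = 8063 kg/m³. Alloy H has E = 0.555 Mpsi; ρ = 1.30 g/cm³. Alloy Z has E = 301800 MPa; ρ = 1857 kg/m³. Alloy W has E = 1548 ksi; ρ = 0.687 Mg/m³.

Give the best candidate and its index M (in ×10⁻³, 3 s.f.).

alloy Z, M = 9.36×10⁻³

After converting to SI:
  alloy P: E = 202.5 GPa, ρ = 7813 kg/m³
  alloy B: E = 324.0 GPa, ρ = 10300 kg/m³
  alloy X: E = 26.13 GPa, ρ = 1954 kg/m³
  alloy A: E = 191.0 GPa, ρ = 8063 kg/m³
  alloy H: E = 3.827 GPa, ρ = 1300 kg/m³
  alloy Z: E = 301.8 GPa, ρ = 1857 kg/m³
  alloy W: E = 10.67 GPa, ρ = 687.0 kg/m³
  alloy Z: M = 9.36×10⁻³
  alloy W: M = 4.76×10⁻³
  alloy X: M = 2.62×10⁻³
  alloy P: M = 1.82×10⁻³
  alloy B: M = 1.75×10⁻³
  alloy A: M = 1.71×10⁻³
  alloy H: M = 1.50×10⁻³
Highest index: alloy Z.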